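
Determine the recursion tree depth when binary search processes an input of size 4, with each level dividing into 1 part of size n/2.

For divide and conquer with division factor 2:

Problem sizes at each level:
Level 0: 4
Level 1: 2
Level 2: 1

The root is level 0 and the size-1 base case is level 2 (the tree spans levels 0 through 2, i.e. 3 levels counting the root), so the depth is the number of divisions: log_2(4) = 2

The recursion tree depth is log_2(4) = 2. At each level, the problem size is divided by 2, so it takes 2 divisions to reduce to a base case of size 1. The algorithm makes 1 recursive call at each level.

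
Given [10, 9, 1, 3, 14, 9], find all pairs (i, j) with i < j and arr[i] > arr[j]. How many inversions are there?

Finding inversions in [10, 9, 1, 3, 14, 9]:

(0, 1): arr[0]=10 > arr[1]=9
(0, 2): arr[0]=10 > arr[2]=1
(0, 3): arr[0]=10 > arr[3]=3
(0, 5): arr[0]=10 > arr[5]=9
(1, 2): arr[1]=9 > arr[2]=1
(1, 3): arr[1]=9 > arr[3]=3
(4, 5): arr[4]=14 > arr[5]=9

Total inversions: 7

The array has 7 inversion(s): (0,1), (0,2), (0,3), (0,5), (1,2), (1,3), (4,5). Each pair (i,j) satisfies i < j and arr[i] > arr[j].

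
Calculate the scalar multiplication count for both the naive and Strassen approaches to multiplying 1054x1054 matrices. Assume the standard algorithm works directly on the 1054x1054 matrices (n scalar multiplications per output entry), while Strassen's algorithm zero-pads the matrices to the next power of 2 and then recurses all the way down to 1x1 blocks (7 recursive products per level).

Matrix multiplication for 1054x1054 matrices:

Strassen's algorithm requires power-of-2 dimensions. Pad 1054x1054 to 2048x2048 (next power of 2).

Standard algorithm: 1054^3 = 1170905464 multiplications
Strassen's algorithm: 7^(log2(2048)) = 7^11 = 1977326743 multiplications
Difference: 1170905464 - 1977326743 = -806421279 (Strassen uses MORE here due to padding overhead — for small or just-over-power-of-2 n, padding can outweigh the per-level savings)

Standard: 1170905464 multiplications (1054^3). Strassen: 1977326743 multiplications (7^11, after padding to 2048x2048). Strassen reduces 8 recursive multiplications to 7 at each level.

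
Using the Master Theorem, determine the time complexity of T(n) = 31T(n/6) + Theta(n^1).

Master Theorem for T(n) = 31T(n/6) + O(n^1):

a = 31, b = 6, c = 1
log_b(a) = log_6(31) = 1.9165

Case 1: c = 1 < log_6(31) = 1.9165
T(n) = O(n^(log_6 31))

For T(n) = 31T(n/6) + O(n^1): log_6(31) = 1.9165. This is Case 1 of the Master Theorem (c < log_b(a), work dominated by leaves), giving O(n^(log_6 31)).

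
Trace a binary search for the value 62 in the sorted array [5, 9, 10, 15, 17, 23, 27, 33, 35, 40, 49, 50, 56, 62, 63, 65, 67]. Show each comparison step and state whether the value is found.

Binary search for 62 in [5, 9, 10, 15, 17, 23, 27, 33, 35, 40, 49, 50, 56, 62, 63, 65, 67]:

lo=0, hi=16, mid=8, arr[mid]=35 -> 35 < 62, search right half
lo=9, hi=16, mid=12, arr[mid]=56 -> 56 < 62, search right half
lo=13, hi=16, mid=14, arr[mid]=63 -> 63 > 62, search left half
lo=13, hi=13, mid=13, arr[mid]=62 -> Found target at index 13!

Binary search finds 62 at index 13 after 4 comparisons. The search repeatedly halves the search space by comparing with the middle element.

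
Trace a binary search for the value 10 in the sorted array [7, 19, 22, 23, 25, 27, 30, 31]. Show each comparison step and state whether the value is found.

Binary search for 10 in [7, 19, 22, 23, 25, 27, 30, 31]:

lo=0, hi=7, mid=3, arr[mid]=23 -> 23 > 10, search left half
lo=0, hi=2, mid=1, arr[mid]=19 -> 19 > 10, search left half
lo=0, hi=0, mid=0, arr[mid]=7 -> 7 < 10, search right half
lo=1 > hi=0, target 10 not found

Binary search determines that 10 is not in the array after 3 comparisons. The search space was exhausted without finding the target.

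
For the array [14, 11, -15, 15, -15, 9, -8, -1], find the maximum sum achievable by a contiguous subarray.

Using Kadane's algorithm on [14, 11, -15, 15, -15, 9, -8, -1]:

Scanning through the array:
Position 1 (value 11): max_ending_here = 25, max_so_far = 25
Position 2 (value -15): max_ending_here = 10, max_so_far = 25
Position 3 (value 15): max_ending_here = 25, max_so_far = 25
Position 4 (value -15): max_ending_here = 10, max_so_far = 25
Position 5 (value 9): max_ending_here = 19, max_so_far = 25
Position 6 (value -8): max_ending_here = 11, max_so_far = 25
Position 7 (value -1): max_ending_here = 10, max_so_far = 25

Maximum subarray: [14, 11]
Maximum sum: 25

The maximum subarray is [14, 11] with sum 25. This subarray runs from index 0 to index 1.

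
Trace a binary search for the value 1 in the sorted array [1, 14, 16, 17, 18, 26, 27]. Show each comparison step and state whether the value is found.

Binary search for 1 in [1, 14, 16, 17, 18, 26, 27]:

lo=0, hi=6, mid=3, arr[mid]=17 -> 17 > 1, search left half
lo=0, hi=2, mid=1, arr[mid]=14 -> 14 > 1, search left half
lo=0, hi=0, mid=0, arr[mid]=1 -> Found target at index 0!

Binary search finds 1 at index 0 after 3 comparisons. The search repeatedly halves the search space by comparing with the middle element.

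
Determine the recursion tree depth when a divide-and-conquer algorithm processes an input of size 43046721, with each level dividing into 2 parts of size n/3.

For divide and conquer with division factor 3:

Problem sizes at each level:
Level 0: 43046721
Level 1: 14348907
Level 2: 4782969
Level 3: 1594323
Level 4: 531441
Level 5: 177147
Level 6: 59049
Level 7: 19683
Level 8: 6561
Level 9: 2187
Level 10: 729
Level 11: 243
Level 12: 81
Level 13: 27
Level 14: 9
Level 15: 3
Level 16: 1

The root is level 0 and the size-1 base case is level 16 (the tree spans levels 0 through 16, i.e. 17 levels counting the root), so the depth is the number of divisions: log_3(43046721) = 16

The recursion tree depth is log_3(43046721) = 16. At each level, the problem size is divided by 3, so it takes 16 divisions to reduce to a base case of size 1. The algorithm makes 2 recursive calls at each level.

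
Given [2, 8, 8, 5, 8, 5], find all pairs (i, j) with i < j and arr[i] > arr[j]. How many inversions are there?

Finding inversions in [2, 8, 8, 5, 8, 5]:

(1, 3): arr[1]=8 > arr[3]=5
(1, 5): arr[1]=8 > arr[5]=5
(2, 3): arr[2]=8 > arr[3]=5
(2, 5): arr[2]=8 > arr[5]=5
(4, 5): arr[4]=8 > arr[5]=5

Total inversions: 5

The array has 5 inversion(s): (1,3), (1,5), (2,3), (2,5), (4,5). Each pair (i,j) satisfies i < j and arr[i] > arr[j].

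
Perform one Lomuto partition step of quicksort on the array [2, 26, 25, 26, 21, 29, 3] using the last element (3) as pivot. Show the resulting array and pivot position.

Lomuto partition with pivot = 3:

Initial array: [2, 26, 25, 26, 21, 29, 3]

arr[0]=2 <= 3: swap with position 0, array becomes [2, 26, 25, 26, 21, 29, 3]
arr[1]=26 > 3: no swap
arr[2]=25 > 3: no swap
arr[3]=26 > 3: no swap
arr[4]=21 > 3: no swap
arr[5]=29 > 3: no swap

Place pivot at position 1: [2, 3, 25, 26, 21, 29, 26]
Pivot position: 1

After partitioning with pivot 3, the array becomes [2, 3, 25, 26, 21, 29, 26]. The pivot is placed at index 1. All elements to the left of the pivot are <= 3, and all elements to the right are > 3.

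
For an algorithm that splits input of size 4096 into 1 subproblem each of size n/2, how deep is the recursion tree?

For divide and conquer with division factor 2:

Problem sizes at each level:
Level 0: 4096
Level 1: 2048
Level 2: 1024
Level 3: 512
Level 4: 256
Level 5: 128
Level 6: 64
Level 7: 32
Level 8: 16
Level 9: 8
Level 10: 4
Level 11: 2
Level 12: 1

The root is level 0 and the size-1 base case is level 12 (the tree spans levels 0 through 12, i.e. 13 levels counting the root), so the depth is the number of divisions: log_2(4096) = 12

The recursion tree depth is log_2(4096) = 12. At each level, the problem size is divided by 2, so it takes 12 divisions to reduce to a base case of size 1. The algorithm makes 1 recursive call at each level.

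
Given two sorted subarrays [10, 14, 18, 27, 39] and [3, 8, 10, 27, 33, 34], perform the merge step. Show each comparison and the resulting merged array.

Merging process:

Compare 10 vs 3: take 3 from right. Merged: [3]
Compare 10 vs 8: take 8 from right. Merged: [3, 8]
Compare 10 vs 10: take 10 from left. Merged: [3, 8, 10]
Compare 14 vs 10: take 10 from right. Merged: [3, 8, 10, 10]
Compare 14 vs 27: take 14 from left. Merged: [3, 8, 10, 10, 14]
Compare 18 vs 27: take 18 from left. Merged: [3, 8, 10, 10, 14, 18]
Compare 27 vs 27: take 27 from left. Merged: [3, 8, 10, 10, 14, 18, 27]
Compare 39 vs 27: take 27 from right. Merged: [3, 8, 10, 10, 14, 18, 27, 27]
Compare 39 vs 33: take 33 from right. Merged: [3, 8, 10, 10, 14, 18, 27, 27, 33]
Compare 39 vs 34: take 34 from right. Merged: [3, 8, 10, 10, 14, 18, 27, 27, 33, 34]
Append remaining from left: [39]. Merged: [3, 8, 10, 10, 14, 18, 27, 27, 33, 34, 39]

Final merged array: [3, 8, 10, 10, 14, 18, 27, 27, 33, 34, 39]
Total comparisons: 10

The merged array is [3, 8, 10, 10, 14, 18, 27, 27, 33, 34, 39], requiring 10 comparisons. The merge step runs in O(n) time where n is the total number of elements.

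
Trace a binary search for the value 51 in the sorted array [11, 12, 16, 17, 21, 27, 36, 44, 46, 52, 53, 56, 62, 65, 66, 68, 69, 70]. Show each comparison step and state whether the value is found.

Binary search for 51 in [11, 12, 16, 17, 21, 27, 36, 44, 46, 52, 53, 56, 62, 65, 66, 68, 69, 70]:

lo=0, hi=17, mid=8, arr[mid]=46 -> 46 < 51, search right half
lo=9, hi=17, mid=13, arr[mid]=65 -> 65 > 51, search left half
lo=9, hi=12, mid=10, arr[mid]=53 -> 53 > 51, search left half
lo=9, hi=9, mid=9, arr[mid]=52 -> 52 > 51, search left half
lo=9 > hi=8, target 51 not found

Binary search determines that 51 is not in the array after 4 comparisons. The search space was exhausted without finding the target.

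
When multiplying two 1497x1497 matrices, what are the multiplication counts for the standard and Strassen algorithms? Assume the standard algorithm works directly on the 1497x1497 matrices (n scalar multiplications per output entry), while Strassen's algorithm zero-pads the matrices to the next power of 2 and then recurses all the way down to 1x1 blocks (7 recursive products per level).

Matrix multiplication for 1497x1497 matrices:

Strassen's algorithm requires power-of-2 dimensions. Pad 1497x1497 to 2048x2048 (next power of 2).

Standard algorithm: 1497^3 = 3354790473 multiplications
Strassen's algorithm: 7^(log2(2048)) = 7^11 = 1977326743 multiplications
Savings: 3354790473 - 1977326743 = 1377463730 multiplications

Standard: 3354790473 multiplications (1497^3). Strassen: 1977326743 multiplications (7^11, after padding to 2048x2048). Strassen reduces 8 recursive multiplications to 7 at each level.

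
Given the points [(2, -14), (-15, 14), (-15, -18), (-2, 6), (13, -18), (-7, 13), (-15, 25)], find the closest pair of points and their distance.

Computing all pairwise distances among 7 points:

d((2, -14), (-15, 14)) = 32.7567
d((2, -14), (-15, -18)) = 17.4642
d((2, -14), (-2, 6)) = 20.3961
d((2, -14), (13, -18)) = 11.7047
d((2, -14), (-7, 13)) = 28.4605
d((2, -14), (-15, 25)) = 42.5441
d((-15, 14), (-15, -18)) = 32.0
d((-15, 14), (-2, 6)) = 15.2643
d((-15, 14), (13, -18)) = 42.5206
d((-15, 14), (-7, 13)) = 8.0623 <-- minimum
d((-15, 14), (-15, 25)) = 11.0
d((-15, -18), (-2, 6)) = 27.2947
d((-15, -18), (13, -18)) = 28.0
d((-15, -18), (-7, 13)) = 32.0156
d((-15, -18), (-15, 25)) = 43.0
d((-2, 6), (13, -18)) = 28.3019
d((-2, 6), (-7, 13)) = 8.6023
d((-2, 6), (-15, 25)) = 23.0217
d((13, -18), (-7, 13)) = 36.8917
d((13, -18), (-15, 25)) = 51.3128
d((-7, 13), (-15, 25)) = 14.4222

Closest pair: (-15, 14) and (-7, 13) with distance 8.0623

The closest pair is (-15, 14) and (-7, 13) with Euclidean distance 8.0623. For 7 points, brute-force pairwise comparison is shown above. For large n, the divide-and-conquer algorithm (sort by x, recurse on halves, check the dividing strip) achieves O(n log n).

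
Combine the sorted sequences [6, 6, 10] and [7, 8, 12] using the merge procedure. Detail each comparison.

Merging process:

Compare 6 vs 7: take 6 from left. Merged: [6]
Compare 6 vs 7: take 6 from left. Merged: [6, 6]
Compare 10 vs 7: take 7 from right. Merged: [6, 6, 7]
Compare 10 vs 8: take 8 from right. Merged: [6, 6, 7, 8]
Compare 10 vs 12: take 10 from left. Merged: [6, 6, 7, 8, 10]
Append remaining from right: [12]. Merged: [6, 6, 7, 8, 10, 12]

Final merged array: [6, 6, 7, 8, 10, 12]
Total comparisons: 5

The merged array is [6, 6, 7, 8, 10, 12], requiring 5 comparisons. The merge step runs in O(n) time where n is the total number of elements.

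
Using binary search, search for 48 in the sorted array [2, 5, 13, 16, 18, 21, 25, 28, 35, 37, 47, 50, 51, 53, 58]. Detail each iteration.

Binary search for 48 in [2, 5, 13, 16, 18, 21, 25, 28, 35, 37, 47, 50, 51, 53, 58]:

lo=0, hi=14, mid=7, arr[mid]=28 -> 28 < 48, search right half
lo=8, hi=14, mid=11, arr[mid]=50 -> 50 > 48, search left half
lo=8, hi=10, mid=9, arr[mid]=37 -> 37 < 48, search right half
lo=10, hi=10, mid=10, arr[mid]=47 -> 47 < 48, search right half
lo=11 > hi=10, target 48 not found

Binary search determines that 48 is not in the array after 4 comparisons. The search space was exhausted without finding the target.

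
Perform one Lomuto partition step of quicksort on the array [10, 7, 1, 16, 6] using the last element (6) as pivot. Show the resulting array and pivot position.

Lomuto partition with pivot = 6:

Initial array: [10, 7, 1, 16, 6]

arr[0]=10 > 6: no swap
arr[1]=7 > 6: no swap
arr[2]=1 <= 6: swap with position 0, array becomes [1, 7, 10, 16, 6]
arr[3]=16 > 6: no swap

Place pivot at position 1: [1, 6, 10, 16, 7]
Pivot position: 1

After partitioning with pivot 6, the array becomes [1, 6, 10, 16, 7]. The pivot is placed at index 1. All elements to the left of the pivot are <= 6, and all elements to the right are > 6.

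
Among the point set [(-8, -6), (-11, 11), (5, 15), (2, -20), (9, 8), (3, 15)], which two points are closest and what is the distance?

Computing all pairwise distances among 6 points:

d((-8, -6), (-11, 11)) = 17.2627
d((-8, -6), (5, 15)) = 24.6982
d((-8, -6), (2, -20)) = 17.2047
d((-8, -6), (9, 8)) = 22.0227
d((-8, -6), (3, 15)) = 23.7065
d((-11, 11), (5, 15)) = 16.4924
d((-11, 11), (2, -20)) = 33.6155
d((-11, 11), (9, 8)) = 20.2237
d((-11, 11), (3, 15)) = 14.5602
d((5, 15), (2, -20)) = 35.1283
d((5, 15), (9, 8)) = 8.0623
d((5, 15), (3, 15)) = 2.0 <-- minimum
d((2, -20), (9, 8)) = 28.8617
d((2, -20), (3, 15)) = 35.0143
d((9, 8), (3, 15)) = 9.2195

Closest pair: (5, 15) and (3, 15) with distance 2.0

The closest pair is (5, 15) and (3, 15) with Euclidean distance 2.0. For 6 points, brute-force pairwise comparison is shown above. For large n, the divide-and-conquer algorithm (sort by x, recurse on halves, check the dividing strip) achieves O(n log n).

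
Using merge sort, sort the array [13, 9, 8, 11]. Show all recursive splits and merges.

Merge sort trace:

Split: [13, 9, 8, 11] -> [13, 9] and [8, 11]
  Split: [13, 9] -> [13] and [9]
  Merge: [13] + [9] -> [9, 13]
  Split: [8, 11] -> [8] and [11]
  Merge: [8] + [11] -> [8, 11]
Merge: [9, 13] + [8, 11] -> [8, 9, 11, 13]

Final sorted array: [8, 9, 11, 13]

The merge sort proceeds by recursively splitting the array and merging sorted halves.
After all merges, the sorted array is [8, 9, 11, 13].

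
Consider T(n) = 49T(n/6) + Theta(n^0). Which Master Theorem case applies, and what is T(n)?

Master Theorem for T(n) = 49T(n/6) + O(n^0):

a = 49, b = 6, c = 0
log_b(a) = log_6(49) = 2.1721

Case 1: c = 0 < log_6(49) = 2.1721
T(n) = O(n^(log_6 49))

For T(n) = 49T(n/6) + O(n^0): log_6(49) = 2.1721. This is Case 1 of the Master Theorem (c < log_b(a), work dominated by leaves), giving O(n^(log_6 49)).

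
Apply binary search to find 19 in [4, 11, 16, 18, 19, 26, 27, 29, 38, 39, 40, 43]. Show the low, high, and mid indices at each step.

Binary search for 19 in [4, 11, 16, 18, 19, 26, 27, 29, 38, 39, 40, 43]:

lo=0, hi=11, mid=5, arr[mid]=26 -> 26 > 19, search left half
lo=0, hi=4, mid=2, arr[mid]=16 -> 16 < 19, search right half
lo=3, hi=4, mid=3, arr[mid]=18 -> 18 < 19, search right half
lo=4, hi=4, mid=4, arr[mid]=19 -> Found target at index 4!

Binary search finds 19 at index 4 after 4 comparisons. The search repeatedly halves the search space by comparing with the middle element.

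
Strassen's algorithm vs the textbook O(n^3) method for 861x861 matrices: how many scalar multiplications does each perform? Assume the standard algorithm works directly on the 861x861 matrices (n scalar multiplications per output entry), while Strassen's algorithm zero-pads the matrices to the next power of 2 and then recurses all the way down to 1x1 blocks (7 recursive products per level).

Matrix multiplication for 861x861 matrices:

Strassen's algorithm requires power-of-2 dimensions. Pad 861x861 to 1024x1024 (next power of 2).

Standard algorithm: 861^3 = 638277381 multiplications
Strassen's algorithm: 7^(log2(1024)) = 7^10 = 282475249 multiplications
Savings: 638277381 - 282475249 = 355802132 multiplications

Standard: 638277381 multiplications (861^3). Strassen: 282475249 multiplications (7^10, after padding to 1024x1024). Strassen reduces 8 recursive multiplications to 7 at each level.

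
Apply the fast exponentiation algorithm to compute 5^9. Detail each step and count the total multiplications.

Computing 5^9 by squaring (build up from 5^1; each line after the first costs one multiplication):

5^1 = 5
5^2 = (5^1)^2 = 5^2 = 25
5^4 = (5^2)^2 = 25^2 = 625
5^8 = (5^4)^2 = 625^2 = 390625
5^9 = 5 * 5^8 = 5 * 390625 = 1953125

Result: 1953125
Multiplications needed: 4 (4 lines after 5^1)

5^9 = 1953125. Using exponentiation by squaring, this requires 4 multiplications. The key idea: if the exponent is even, square the half-power; if odd, multiply by the base once.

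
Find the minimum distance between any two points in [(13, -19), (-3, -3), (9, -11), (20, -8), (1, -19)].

Computing all pairwise distances among 5 points:

d((13, -19), (-3, -3)) = 22.6274
d((13, -19), (9, -11)) = 8.9443 <-- minimum
d((13, -19), (20, -8)) = 13.0384
d((13, -19), (1, -19)) = 12.0
d((-3, -3), (9, -11)) = 14.4222
d((-3, -3), (20, -8)) = 23.5372
d((-3, -3), (1, -19)) = 16.4924
d((9, -11), (20, -8)) = 11.4018
d((9, -11), (1, -19)) = 11.3137
d((20, -8), (1, -19)) = 21.9545

Closest pair: (13, -19) and (9, -11) with distance 8.9443

The closest pair is (13, -19) and (9, -11) with Euclidean distance 8.9443. For 5 points, brute-force pairwise comparison is shown above. For large n, the divide-and-conquer algorithm (sort by x, recurse on halves, check the dividing strip) achieves O(n log n).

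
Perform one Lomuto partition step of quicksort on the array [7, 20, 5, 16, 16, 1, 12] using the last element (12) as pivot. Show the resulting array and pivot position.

Lomuto partition with pivot = 12:

Initial array: [7, 20, 5, 16, 16, 1, 12]

arr[0]=7 <= 12: swap with position 0, array becomes [7, 20, 5, 16, 16, 1, 12]
arr[1]=20 > 12: no swap
arr[2]=5 <= 12: swap with position 1, array becomes [7, 5, 20, 16, 16, 1, 12]
arr[3]=16 > 12: no swap
arr[4]=16 > 12: no swap
arr[5]=1 <= 12: swap with position 2, array becomes [7, 5, 1, 16, 16, 20, 12]

Place pivot at position 3: [7, 5, 1, 12, 16, 20, 16]
Pivot position: 3

After partitioning with pivot 12, the array becomes [7, 5, 1, 12, 16, 20, 16]. The pivot is placed at index 3. All elements to the left of the pivot are <= 12, and all elements to the right are > 12.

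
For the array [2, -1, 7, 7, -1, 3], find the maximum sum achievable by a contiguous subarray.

Using Kadane's algorithm on [2, -1, 7, 7, -1, 3]:

Scanning through the array:
Position 1 (value -1): max_ending_here = 1, max_so_far = 2
Position 2 (value 7): max_ending_here = 8, max_so_far = 8
Position 3 (value 7): max_ending_here = 15, max_so_far = 15
Position 4 (value -1): max_ending_here = 14, max_so_far = 15
Position 5 (value 3): max_ending_here = 17, max_so_far = 17

Maximum subarray: [2, -1, 7, 7, -1, 3]
Maximum sum: 17

The maximum subarray is [2, -1, 7, 7, -1, 3] with sum 17. This subarray runs from index 0 to index 5.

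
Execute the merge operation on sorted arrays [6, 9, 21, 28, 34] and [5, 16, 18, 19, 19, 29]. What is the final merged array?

Merging process:

Compare 6 vs 5: take 5 from right. Merged: [5]
Compare 6 vs 16: take 6 from left. Merged: [5, 6]
Compare 9 vs 16: take 9 from left. Merged: [5, 6, 9]
Compare 21 vs 16: take 16 from right. Merged: [5, 6, 9, 16]
Compare 21 vs 18: take 18 from right. Merged: [5, 6, 9, 16, 18]
Compare 21 vs 19: take 19 from right. Merged: [5, 6, 9, 16, 18, 19]
Compare 21 vs 19: take 19 from right. Merged: [5, 6, 9, 16, 18, 19, 19]
Compare 21 vs 29: take 21 from left. Merged: [5, 6, 9, 16, 18, 19, 19, 21]
Compare 28 vs 29: take 28 from left. Merged: [5, 6, 9, 16, 18, 19, 19, 21, 28]
Compare 34 vs 29: take 29 from right. Merged: [5, 6, 9, 16, 18, 19, 19, 21, 28, 29]
Append remaining from left: [34]. Merged: [5, 6, 9, 16, 18, 19, 19, 21, 28, 29, 34]

Final merged array: [5, 6, 9, 16, 18, 19, 19, 21, 28, 29, 34]
Total comparisons: 10

The merged array is [5, 6, 9, 16, 18, 19, 19, 21, 28, 29, 34], requiring 10 comparisons. The merge step runs in O(n) time where n is the total number of elements.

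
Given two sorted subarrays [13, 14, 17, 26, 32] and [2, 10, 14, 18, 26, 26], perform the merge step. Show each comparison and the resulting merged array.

Merging process:

Compare 13 vs 2: take 2 from right. Merged: [2]
Compare 13 vs 10: take 10 from right. Merged: [2, 10]
Compare 13 vs 14: take 13 from left. Merged: [2, 10, 13]
Compare 14 vs 14: take 14 from left. Merged: [2, 10, 13, 14]
Compare 17 vs 14: take 14 from right. Merged: [2, 10, 13, 14, 14]
Compare 17 vs 18: take 17 from left. Merged: [2, 10, 13, 14, 14, 17]
Compare 26 vs 18: take 18 from right. Merged: [2, 10, 13, 14, 14, 17, 18]
Compare 26 vs 26: take 26 from left. Merged: [2, 10, 13, 14, 14, 17, 18, 26]
Compare 32 vs 26: take 26 from right. Merged: [2, 10, 13, 14, 14, 17, 18, 26, 26]
Compare 32 vs 26: take 26 from right. Merged: [2, 10, 13, 14, 14, 17, 18, 26, 26, 26]
Append remaining from left: [32]. Merged: [2, 10, 13, 14, 14, 17, 18, 26, 26, 26, 32]

Final merged array: [2, 10, 13, 14, 14, 17, 18, 26, 26, 26, 32]
Total comparisons: 10

The merged array is [2, 10, 13, 14, 14, 17, 18, 26, 26, 26, 32], requiring 10 comparisons. The merge step runs in O(n) time where n is the total number of elements.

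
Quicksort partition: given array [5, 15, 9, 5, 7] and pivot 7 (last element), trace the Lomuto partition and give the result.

Lomuto partition with pivot = 7:

Initial array: [5, 15, 9, 5, 7]

arr[0]=5 <= 7: swap with position 0, array becomes [5, 15, 9, 5, 7]
arr[1]=15 > 7: no swap
arr[2]=9 > 7: no swap
arr[3]=5 <= 7: swap with position 1, array becomes [5, 5, 9, 15, 7]

Place pivot at position 2: [5, 5, 7, 15, 9]
Pivot position: 2

After partitioning with pivot 7, the array becomes [5, 5, 7, 15, 9]. The pivot is placed at index 2. All elements to the left of the pivot are <= 7, and all elements to the right are > 7.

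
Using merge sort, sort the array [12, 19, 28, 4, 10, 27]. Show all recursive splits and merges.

Merge sort trace:

Split: [12, 19, 28, 4, 10, 27] -> [12, 19, 28] and [4, 10, 27]
  Split: [12, 19, 28] -> [12] and [19, 28]
    Split: [19, 28] -> [19] and [28]
    Merge: [19] + [28] -> [19, 28]
  Merge: [12] + [19, 28] -> [12, 19, 28]
  Split: [4, 10, 27] -> [4] and [10, 27]
    Split: [10, 27] -> [10] and [27]
    Merge: [10] + [27] -> [10, 27]
  Merge: [4] + [10, 27] -> [4, 10, 27]
Merge: [12, 19, 28] + [4, 10, 27] -> [4, 10, 12, 19, 27, 28]

Final sorted array: [4, 10, 12, 19, 27, 28]

The merge sort proceeds by recursively splitting the array and merging sorted halves.
After all merges, the sorted array is [4, 10, 12, 19, 27, 28].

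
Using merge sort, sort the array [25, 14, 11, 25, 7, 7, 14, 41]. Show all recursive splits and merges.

Merge sort trace:

Split: [25, 14, 11, 25, 7, 7, 14, 41] -> [25, 14, 11, 25] and [7, 7, 14, 41]
  Split: [25, 14, 11, 25] -> [25, 14] and [11, 25]
    Split: [25, 14] -> [25] and [14]
    Merge: [25] + [14] -> [14, 25]
    Split: [11, 25] -> [11] and [25]
    Merge: [11] + [25] -> [11, 25]
  Merge: [14, 25] + [11, 25] -> [11, 14, 25, 25]
  Split: [7, 7, 14, 41] -> [7, 7] and [14, 41]
    Split: [7, 7] -> [7] and [7]
    Merge: [7] + [7] -> [7, 7]
    Split: [14, 41] -> [14] and [41]
    Merge: [14] + [41] -> [14, 41]
  Merge: [7, 7] + [14, 41] -> [7, 7, 14, 41]
Merge: [11, 14, 25, 25] + [7, 7, 14, 41] -> [7, 7, 11, 14, 14, 25, 25, 41]

Final sorted array: [7, 7, 11, 14, 14, 25, 25, 41]

The merge sort proceeds by recursively splitting the array and merging sorted halves.
After all merges, the sorted array is [7, 7, 11, 14, 14, 25, 25, 41].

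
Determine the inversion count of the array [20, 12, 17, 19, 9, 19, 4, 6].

Finding inversions in [20, 12, 17, 19, 9, 19, 4, 6]:

(0, 1): arr[0]=20 > arr[1]=12
(0, 2): arr[0]=20 > arr[2]=17
(0, 3): arr[0]=20 > arr[3]=19
(0, 4): arr[0]=20 > arr[4]=9
(0, 5): arr[0]=20 > arr[5]=19
(0, 6): arr[0]=20 > arr[6]=4
(0, 7): arr[0]=20 > arr[7]=6
(1, 4): arr[1]=12 > arr[4]=9
(1, 6): arr[1]=12 > arr[6]=4
(1, 7): arr[1]=12 > arr[7]=6
(2, 4): arr[2]=17 > arr[4]=9
(2, 6): arr[2]=17 > arr[6]=4
(2, 7): arr[2]=17 > arr[7]=6
(3, 4): arr[3]=19 > arr[4]=9
(3, 6): arr[3]=19 > arr[6]=4
(3, 7): arr[3]=19 > arr[7]=6
(4, 6): arr[4]=9 > arr[6]=4
(4, 7): arr[4]=9 > arr[7]=6
(5, 6): arr[5]=19 > arr[6]=4
(5, 7): arr[5]=19 > arr[7]=6

Total inversions: 20

The array has 20 inversion(s): (0,1), (0,2), (0,3), (0,4), (0,5), (0,6), (0,7), (1,4), (1,6), (1,7), (2,4), (2,6), (2,7), (3,4), (3,6), (3,7), (4,6), (4,7), (5,6), (5,7). Each pair (i,j) satisfies i < j and arr[i] > arr[j].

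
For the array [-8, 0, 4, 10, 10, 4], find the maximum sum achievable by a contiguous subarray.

Using Kadane's algorithm on [-8, 0, 4, 10, 10, 4]:

Scanning through the array:
Position 1 (value 0): max_ending_here = 0, max_so_far = 0
Position 2 (value 4): max_ending_here = 4, max_so_far = 4
Position 3 (value 10): max_ending_here = 14, max_so_far = 14
Position 4 (value 10): max_ending_here = 24, max_so_far = 24
Position 5 (value 4): max_ending_here = 28, max_so_far = 28

Maximum subarray: [0, 4, 10, 10, 4]
Maximum sum: 28

The maximum subarray is [0, 4, 10, 10, 4] with sum 28. This subarray runs from index 1 to index 5.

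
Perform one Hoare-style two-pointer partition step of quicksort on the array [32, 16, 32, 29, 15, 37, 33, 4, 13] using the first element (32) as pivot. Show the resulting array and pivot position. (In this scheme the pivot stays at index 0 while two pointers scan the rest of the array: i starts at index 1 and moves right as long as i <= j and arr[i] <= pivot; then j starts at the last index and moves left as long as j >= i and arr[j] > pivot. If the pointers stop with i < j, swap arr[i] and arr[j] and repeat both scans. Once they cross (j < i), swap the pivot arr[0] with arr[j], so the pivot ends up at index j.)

Hoare-style two-pointer partition with pivot = 32:

Initial array: [32, 16, 32, 29, 15, 37, 33, 4, 13]

Pointers start at i = 1, j = 8.
i stops at index 5 (arr[5]=37 > 32), j stops at index 8 (arr[8]=13 <= 32): swap arr[5] and arr[8], array becomes [32, 16, 32, 29, 15, 13, 33, 4, 37]
i stops at index 6 (arr[6]=33 > 32), j stops at index 7 (arr[7]=4 <= 32): swap arr[6] and arr[7], array becomes [32, 16, 32, 29, 15, 13, 4, 33, 37]
i ends at 7, j ends at 6: the pointers have crossed (j < i), so scanning stops.

Swap pivot arr[0] with arr[6] to place pivot at position 6: [4, 16, 32, 29, 15, 13, 32, 33, 37]
Pivot position: 6

After partitioning with pivot 32, the array becomes [4, 16, 32, 29, 15, 13, 32, 33, 37]. The pivot is placed at index 6. All elements to the left of the pivot are <= 32, and all elements to the right are > 32.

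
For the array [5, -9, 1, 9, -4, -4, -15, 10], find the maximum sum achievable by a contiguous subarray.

Using Kadane's algorithm on [5, -9, 1, 9, -4, -4, -15, 10]:

Scanning through the array:
Position 1 (value -9): max_ending_here = -4, max_so_far = 5
Position 2 (value 1): max_ending_here = 1, max_so_far = 5
Position 3 (value 9): max_ending_here = 10, max_so_far = 10
Position 4 (value -4): max_ending_here = 6, max_so_far = 10
Position 5 (value -4): max_ending_here = 2, max_so_far = 10
Position 6 (value -15): max_ending_here = -13, max_so_far = 10
Position 7 (value 10): max_ending_here = 10, max_so_far = 10

Maximum subarray: [1, 9]
Maximum sum: 10

The maximum subarray is [1, 9] with sum 10. This subarray runs from index 2 to index 3.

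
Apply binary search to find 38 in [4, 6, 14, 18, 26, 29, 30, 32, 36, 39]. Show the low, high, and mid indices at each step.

Binary search for 38 in [4, 6, 14, 18, 26, 29, 30, 32, 36, 39]:

lo=0, hi=9, mid=4, arr[mid]=26 -> 26 < 38, search right half
lo=5, hi=9, mid=7, arr[mid]=32 -> 32 < 38, search right half
lo=8, hi=9, mid=8, arr[mid]=36 -> 36 < 38, search right half
lo=9, hi=9, mid=9, arr[mid]=39 -> 39 > 38, search left half
lo=9 > hi=8, target 38 not found

Binary search determines that 38 is not in the array after 4 comparisons. The search space was exhausted without finding the target.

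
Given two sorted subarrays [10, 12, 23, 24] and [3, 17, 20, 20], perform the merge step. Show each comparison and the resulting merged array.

Merging process:

Compare 10 vs 3: take 3 from right. Merged: [3]
Compare 10 vs 17: take 10 from left. Merged: [3, 10]
Compare 12 vs 17: take 12 from left. Merged: [3, 10, 12]
Compare 23 vs 17: take 17 from right. Merged: [3, 10, 12, 17]
Compare 23 vs 20: take 20 from right. Merged: [3, 10, 12, 17, 20]
Compare 23 vs 20: take 20 from right. Merged: [3, 10, 12, 17, 20, 20]
Append remaining from left: [23, 24]. Merged: [3, 10, 12, 17, 20, 20, 23, 24]

Final merged array: [3, 10, 12, 17, 20, 20, 23, 24]
Total comparisons: 6

The merged array is [3, 10, 12, 17, 20, 20, 23, 24], requiring 6 comparisons. The merge step runs in O(n) time where n is the total number of elements.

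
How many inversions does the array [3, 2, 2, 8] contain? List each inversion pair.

Finding inversions in [3, 2, 2, 8]:

(0, 1): arr[0]=3 > arr[1]=2
(0, 2): arr[0]=3 > arr[2]=2

Total inversions: 2

The array has 2 inversion(s): (0,1), (0,2). Each pair (i,j) satisfies i < j and arr[i] > arr[j].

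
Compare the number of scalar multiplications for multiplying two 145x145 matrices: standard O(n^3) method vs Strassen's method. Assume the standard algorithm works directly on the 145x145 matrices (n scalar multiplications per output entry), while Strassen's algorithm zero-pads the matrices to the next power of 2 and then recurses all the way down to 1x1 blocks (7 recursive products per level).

Matrix multiplication for 145x145 matrices:

Strassen's algorithm requires power-of-2 dimensions. Pad 145x145 to 256x256 (next power of 2).

Standard algorithm: 145^3 = 3048625 multiplications
Strassen's algorithm: 7^(log2(256)) = 7^8 = 5764801 multiplications
Difference: 3048625 - 5764801 = -2716176 (Strassen uses MORE here due to padding overhead — for small or just-over-power-of-2 n, padding can outweigh the per-level savings)

Standard: 3048625 multiplications (145^3). Strassen: 5764801 multiplications (7^8, after padding to 256x256). Strassen reduces 8 recursive multiplications to 7 at each level.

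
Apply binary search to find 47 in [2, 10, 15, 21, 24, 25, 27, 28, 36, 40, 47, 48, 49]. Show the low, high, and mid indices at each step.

Binary search for 47 in [2, 10, 15, 21, 24, 25, 27, 28, 36, 40, 47, 48, 49]:

lo=0, hi=12, mid=6, arr[mid]=27 -> 27 < 47, search right half
lo=7, hi=12, mid=9, arr[mid]=40 -> 40 < 47, search right half
lo=10, hi=12, mid=11, arr[mid]=48 -> 48 > 47, search left half
lo=10, hi=10, mid=10, arr[mid]=47 -> Found target at index 10!

Binary search finds 47 at index 10 after 4 comparisons. The search repeatedly halves the search space by comparing with the middle element.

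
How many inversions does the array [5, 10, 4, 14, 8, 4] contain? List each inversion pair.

Finding inversions in [5, 10, 4, 14, 8, 4]:

(0, 2): arr[0]=5 > arr[2]=4
(0, 5): arr[0]=5 > arr[5]=4
(1, 2): arr[1]=10 > arr[2]=4
(1, 4): arr[1]=10 > arr[4]=8
(1, 5): arr[1]=10 > arr[5]=4
(3, 4): arr[3]=14 > arr[4]=8
(3, 5): arr[3]=14 > arr[5]=4
(4, 5): arr[4]=8 > arr[5]=4

Total inversions: 8

The array has 8 inversion(s): (0,2), (0,5), (1,2), (1,4), (1,5), (3,4), (3,5), (4,5). Each pair (i,j) satisfies i < j and arr[i] > arr[j].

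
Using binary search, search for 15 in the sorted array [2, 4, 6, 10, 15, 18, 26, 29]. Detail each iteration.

Binary search for 15 in [2, 4, 6, 10, 15, 18, 26, 29]:

lo=0, hi=7, mid=3, arr[mid]=10 -> 10 < 15, search right half
lo=4, hi=7, mid=5, arr[mid]=18 -> 18 > 15, search left half
lo=4, hi=4, mid=4, arr[mid]=15 -> Found target at index 4!

Binary search finds 15 at index 4 after 3 comparisons. The search repeatedly halves the search space by comparing with the middle element.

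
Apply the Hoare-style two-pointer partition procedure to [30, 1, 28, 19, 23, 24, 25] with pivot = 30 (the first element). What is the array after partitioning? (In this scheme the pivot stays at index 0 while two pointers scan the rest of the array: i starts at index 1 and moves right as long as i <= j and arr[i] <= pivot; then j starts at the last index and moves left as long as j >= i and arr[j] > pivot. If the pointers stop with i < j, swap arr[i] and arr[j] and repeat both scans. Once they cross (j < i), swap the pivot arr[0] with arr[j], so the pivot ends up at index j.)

Hoare-style two-pointer partition with pivot = 30:

Initial array: [30, 1, 28, 19, 23, 24, 25]

Pointers start at i = 1, j = 6.
i ends at 7, j ends at 6: the pointers have crossed (j < i), so scanning stops.

Swap pivot arr[0] with arr[6] to place pivot at position 6: [25, 1, 28, 19, 23, 24, 30]
Pivot position: 6

After partitioning with pivot 30, the array becomes [25, 1, 28, 19, 23, 24, 30]. The pivot is placed at index 6. All elements to the left of the pivot are <= 30, and all elements to the right are > 30.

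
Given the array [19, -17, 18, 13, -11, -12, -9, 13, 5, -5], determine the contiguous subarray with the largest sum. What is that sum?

Using Kadane's algorithm on [19, -17, 18, 13, -11, -12, -9, 13, 5, -5]:

Scanning through the array:
Position 1 (value -17): max_ending_here = 2, max_so_far = 19
Position 2 (value 18): max_ending_here = 20, max_so_far = 20
Position 3 (value 13): max_ending_here = 33, max_so_far = 33
Position 4 (value -11): max_ending_here = 22, max_so_far = 33
Position 5 (value -12): max_ending_here = 10, max_so_far = 33
Position 6 (value -9): max_ending_here = 1, max_so_far = 33
Position 7 (value 13): max_ending_here = 14, max_so_far = 33
Position 8 (value 5): max_ending_here = 19, max_so_far = 33
Position 9 (value -5): max_ending_here = 14, max_so_far = 33

Maximum subarray: [19, -17, 18, 13]
Maximum sum: 33

The maximum subarray is [19, -17, 18, 13] with sum 33. This subarray runs from index 0 to index 3.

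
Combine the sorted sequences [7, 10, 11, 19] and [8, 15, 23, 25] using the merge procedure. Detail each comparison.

Merging process:

Compare 7 vs 8: take 7 from left. Merged: [7]
Compare 10 vs 8: take 8 from right. Merged: [7, 8]
Compare 10 vs 15: take 10 from left. Merged: [7, 8, 10]
Compare 11 vs 15: take 11 from left. Merged: [7, 8, 10, 11]
Compare 19 vs 15: take 15 from right. Merged: [7, 8, 10, 11, 15]
Compare 19 vs 23: take 19 from left. Merged: [7, 8, 10, 11, 15, 19]
Append remaining from right: [23, 25]. Merged: [7, 8, 10, 11, 15, 19, 23, 25]

Final merged array: [7, 8, 10, 11, 15, 19, 23, 25]
Total comparisons: 6

The merged array is [7, 8, 10, 11, 15, 19, 23, 25], requiring 6 comparisons. The merge step runs in O(n) time where n is the total number of elements.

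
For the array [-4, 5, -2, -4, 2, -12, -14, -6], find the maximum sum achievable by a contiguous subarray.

Using Kadane's algorithm on [-4, 5, -2, -4, 2, -12, -14, -6]:

Scanning through the array:
Position 1 (value 5): max_ending_here = 5, max_so_far = 5
Position 2 (value -2): max_ending_here = 3, max_so_far = 5
Position 3 (value -4): max_ending_here = -1, max_so_far = 5
Position 4 (value 2): max_ending_here = 2, max_so_far = 5
Position 5 (value -12): max_ending_here = -10, max_so_far = 5
Position 6 (value -14): max_ending_here = -14, max_so_far = 5
Position 7 (value -6): max_ending_here = -6, max_so_far = 5

Maximum subarray: [5]
Maximum sum: 5

The maximum subarray is [5] with sum 5. This subarray runs from index 1 to index 1.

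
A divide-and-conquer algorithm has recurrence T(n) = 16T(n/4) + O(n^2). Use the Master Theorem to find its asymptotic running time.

Master Theorem for T(n) = 16T(n/4) + O(n^2):

a = 16, b = 4, c = 2
log_b(a) = log_4(16) = 2.0000

Case 2: c = 2 = log_4(16) = 2.0000
T(n) = O(n^2 log n) = O(n^2 log n)

For T(n) = 16T(n/4) + O(n^2): log_4(16) = 2.0000. This is Case 2 of the Master Theorem (c = log_b(a), equal work at all levels), giving O(n^2 log n).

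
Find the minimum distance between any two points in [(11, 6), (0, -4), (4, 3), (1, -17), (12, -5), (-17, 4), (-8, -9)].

Computing all pairwise distances among 7 points:

d((11, 6), (0, -4)) = 14.8661
d((11, 6), (4, 3)) = 7.6158 <-- minimum
d((11, 6), (1, -17)) = 25.0799
d((11, 6), (12, -5)) = 11.0454
d((11, 6), (-17, 4)) = 28.0713
d((11, 6), (-8, -9)) = 24.2074
d((0, -4), (4, 3)) = 8.0623
d((0, -4), (1, -17)) = 13.0384
d((0, -4), (12, -5)) = 12.0416
d((0, -4), (-17, 4)) = 18.7883
d((0, -4), (-8, -9)) = 9.434
d((4, 3), (1, -17)) = 20.2237
d((4, 3), (12, -5)) = 11.3137
d((4, 3), (-17, 4)) = 21.0238
d((4, 3), (-8, -9)) = 16.9706
d((1, -17), (12, -5)) = 16.2788
d((1, -17), (-17, 4)) = 27.6586
d((1, -17), (-8, -9)) = 12.0416
d((12, -5), (-17, 4)) = 30.3645
d((12, -5), (-8, -9)) = 20.3961
d((-17, 4), (-8, -9)) = 15.8114

Closest pair: (11, 6) and (4, 3) with distance 7.6158

The closest pair is (11, 6) and (4, 3) with Euclidean distance 7.6158. For 7 points, brute-force pairwise comparison is shown above. For large n, the divide-and-conquer algorithm (sort by x, recurse on halves, check the dividing strip) achieves O(n log n).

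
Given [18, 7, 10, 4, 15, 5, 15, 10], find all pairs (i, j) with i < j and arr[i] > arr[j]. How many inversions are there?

Finding inversions in [18, 7, 10, 4, 15, 5, 15, 10]:

(0, 1): arr[0]=18 > arr[1]=7
(0, 2): arr[0]=18 > arr[2]=10
(0, 3): arr[0]=18 > arr[3]=4
(0, 4): arr[0]=18 > arr[4]=15
(0, 5): arr[0]=18 > arr[5]=5
(0, 6): arr[0]=18 > arr[6]=15
(0, 7): arr[0]=18 > arr[7]=10
(1, 3): arr[1]=7 > arr[3]=4
(1, 5): arr[1]=7 > arr[5]=5
(2, 3): arr[2]=10 > arr[3]=4
(2, 5): arr[2]=10 > arr[5]=5
(4, 5): arr[4]=15 > arr[5]=5
(4, 7): arr[4]=15 > arr[7]=10
(6, 7): arr[6]=15 > arr[7]=10

Total inversions: 14

The array has 14 inversion(s): (0,1), (0,2), (0,3), (0,4), (0,5), (0,6), (0,7), (1,3), (1,5), (2,3), (2,5), (4,5), (4,7), (6,7). Each pair (i,j) satisfies i < j and arr[i] > arr[j].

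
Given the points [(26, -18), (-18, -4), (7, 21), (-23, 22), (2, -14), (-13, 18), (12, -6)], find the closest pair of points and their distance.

Computing all pairwise distances among 7 points:

d((26, -18), (-18, -4)) = 46.1736
d((26, -18), (7, 21)) = 43.382
d((26, -18), (-23, 22)) = 63.2535
d((26, -18), (2, -14)) = 24.3311
d((26, -18), (-13, 18)) = 53.0754
d((26, -18), (12, -6)) = 18.4391
d((-18, -4), (7, 21)) = 35.3553
d((-18, -4), (-23, 22)) = 26.4764
d((-18, -4), (2, -14)) = 22.3607
d((-18, -4), (-13, 18)) = 22.561
d((-18, -4), (12, -6)) = 30.0666
d((7, 21), (-23, 22)) = 30.0167
d((7, 21), (2, -14)) = 35.3553
d((7, 21), (-13, 18)) = 20.2237
d((7, 21), (12, -6)) = 27.4591
d((-23, 22), (2, -14)) = 43.8292
d((-23, 22), (-13, 18)) = 10.7703 <-- minimum
d((-23, 22), (12, -6)) = 44.8219
d((2, -14), (-13, 18)) = 35.3412
d((2, -14), (12, -6)) = 12.8062
d((-13, 18), (12, -6)) = 34.6554

Closest pair: (-23, 22) and (-13, 18) with distance 10.7703

The closest pair is (-23, 22) and (-13, 18) with Euclidean distance 10.7703. For 7 points, brute-force pairwise comparison is shown above. For large n, the divide-and-conquer algorithm (sort by x, recurse on halves, check the dividing strip) achieves O(n log n).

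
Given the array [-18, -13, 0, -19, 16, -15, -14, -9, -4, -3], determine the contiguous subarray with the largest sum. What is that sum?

Using Kadane's algorithm on [-18, -13, 0, -19, 16, -15, -14, -9, -4, -3]:

Scanning through the array:
Position 1 (value -13): max_ending_here = -13, max_so_far = -13
Position 2 (value 0): max_ending_here = 0, max_so_far = 0
Position 3 (value -19): max_ending_here = -19, max_so_far = 0
Position 4 (value 16): max_ending_here = 16, max_so_far = 16
Position 5 (value -15): max_ending_here = 1, max_so_far = 16
Position 6 (value -14): max_ending_here = -13, max_so_far = 16
Position 7 (value -9): max_ending_here = -9, max_so_far = 16
Position 8 (value -4): max_ending_here = -4, max_so_far = 16
Position 9 (value -3): max_ending_here = -3, max_so_far = 16

Maximum subarray: [16]
Maximum sum: 16

The maximum subarray is [16] with sum 16. This subarray runs from index 4 to index 4.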